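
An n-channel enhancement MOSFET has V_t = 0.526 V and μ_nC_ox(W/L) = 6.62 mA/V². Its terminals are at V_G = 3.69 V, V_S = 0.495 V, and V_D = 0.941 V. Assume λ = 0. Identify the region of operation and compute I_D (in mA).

V_GS = V_G − V_S = 3.69 − 0.495 = 3.19 V; V_DS = V_D − V_S = 0.941 − 0.495 = 0.446 V.
V_ov = V_GS − V_t = 3.19 − 0.526 = 2.67 V.
Since V_DS = 0.446 V < V_ov = 2.67 V, the device is in the triode region.
I_D = k_n [V_ov · V_DS − ½ V_DS²] = 6.62 × [2.67 × 0.446 − 0.5 × 0.446²] = 7.22 mA.

Triode; I_D = 7.22 mA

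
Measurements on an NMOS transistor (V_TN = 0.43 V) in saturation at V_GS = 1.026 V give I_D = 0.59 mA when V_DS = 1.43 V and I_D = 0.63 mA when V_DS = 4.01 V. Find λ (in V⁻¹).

λ = 0.0273 V⁻¹

With V_GS fixed, I_D ∝ (1 + λ V_DS) in saturation, so I_D2/I_D1 = (1 + λ V_DS2)/(1 + λ V_DS1).
0.63/0.59 = 1.068 = (1 + 4.01 λ)/(1 + 1.43 λ).
Solving: λ (I_D1 V_DS2 − I_D2 V_DS1) = I_D2 − I_D1, so λ = (0.63 − 0.59) / (0.59 × 4.01 − 0.63 × 1.43) = 0.04 / 1.46 = 0.0273 V⁻¹.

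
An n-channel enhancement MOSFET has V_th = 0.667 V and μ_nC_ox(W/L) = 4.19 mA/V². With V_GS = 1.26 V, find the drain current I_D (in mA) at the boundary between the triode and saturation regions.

I_D = 0.737 mA

At the boundary V_DS = V_ov = V_GS − V_th = 1.26 − 0.667 = 0.593 V.
I_D = ½ k_n V_ov² = 0.5 × 4.19 × 0.593² = 0.737 mA.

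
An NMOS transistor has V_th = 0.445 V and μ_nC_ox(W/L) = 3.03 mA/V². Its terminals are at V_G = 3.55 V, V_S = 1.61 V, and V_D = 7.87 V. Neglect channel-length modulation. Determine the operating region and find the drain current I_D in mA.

Saturation; I_D = 3.39 mA

V_GS = V_G − V_S = 3.55 − 1.61 = 1.94 V; V_DS = V_D − V_S = 7.87 − 1.61 = 6.26 V.
V_ov = V_GS − V_th = 1.94 − 0.445 = 1.49 V.
Since V_DS = 6.26 V ≥ V_ov = 1.49 V, the device is in saturation.
I_D = ½ k_n V_ov² = 0.5 × 3.03 × 1.49² = 3.39 mA.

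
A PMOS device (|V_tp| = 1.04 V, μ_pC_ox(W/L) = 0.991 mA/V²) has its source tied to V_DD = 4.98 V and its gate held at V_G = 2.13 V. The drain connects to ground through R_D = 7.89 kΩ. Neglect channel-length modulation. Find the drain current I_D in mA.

V_SG = V_DD − V_G = 4.98 − 2.13 = 2.85 V, so V_ov = 2.85 − 1.04 = 1.81 V.
Assume saturation: I_D = ½ k_p V_ov² = 0.5 × 0.991 × 1.81² = 1.62 mA, giving V_SD = V_DD − I_D R_D = 4.98 − 1.62 × 7.89 = -7.83 V.
But -7.83 V < V_ov = 1.81 V, so the device is actually in triode.
In triode I_D = k_p[V_ov V_SD − ½ V_SD²] and I_D = (V_DD − V_SD)/R_D. Equating: 3.91 V_SD² − 15.15 V_SD + 4.98 = 0, giving V_SD = 0.363 V (the root below V_ov).
I_D = (4.98 − 0.363) / 7.89 = 0.585 mA.

I_D = 0.585 mA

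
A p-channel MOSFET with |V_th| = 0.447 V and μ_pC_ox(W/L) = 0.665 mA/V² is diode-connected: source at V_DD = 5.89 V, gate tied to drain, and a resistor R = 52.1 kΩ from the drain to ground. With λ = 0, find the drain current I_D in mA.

I_D = 0.0943 mA

With gate tied to drain, V_SG = V_SD ≥ V_SG − |V_th|, so the device is in saturation.
KCL at the drain: ½ k_p (V_SG − |V_th|)² = (V_DD − V_SG)/R.
Let x = V_SG − 0.447. Then 17.3 x² + x − 5.443 = 0, giving x = 0.532 V (positive root), so V_SG = 0.979 V.
I_D = (V_DD − V_SG)/R = (5.89 − 0.979) / 52.1 = 0.0943 mA.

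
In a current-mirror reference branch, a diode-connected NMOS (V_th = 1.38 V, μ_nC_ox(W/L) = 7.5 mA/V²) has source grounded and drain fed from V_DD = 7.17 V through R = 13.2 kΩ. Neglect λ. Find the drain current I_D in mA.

With gate tied to drain, V_GS = V_DS ≥ V_GS − V_th, so the device is in saturation.
KCL at the drain: ½ k_n (V_GS − V_th)² = (V_DD − V_GS)/R.
Let x = V_GS − 1.38. Then 49.5 x² + x − 5.79 = 0, giving x = 0.332 V (positive root), so V_GS = 1.71 V.
I_D = (V_DD − V_GS)/R = (7.17 − 1.71) / 13.2 = 0.413 mA.

I_D = 0.413 mA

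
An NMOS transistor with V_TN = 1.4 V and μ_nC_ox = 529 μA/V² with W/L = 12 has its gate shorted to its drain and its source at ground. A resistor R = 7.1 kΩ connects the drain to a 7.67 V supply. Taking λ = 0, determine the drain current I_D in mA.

With gate tied to drain, V_GS = V_DS ≥ V_GS − V_TN, so the device is in saturation.
k_n = μ_nC_ox · (W/L) = 6.348 mA/V².
KCL at the drain: ½ k_n (V_GS − V_TN)² = (V_DD − V_GS)/R.
Let x = V_GS − 1.4. Then 22.5 x² + x − 6.27 = 0, giving x = 0.506 V (positive root), so V_GS = 1.91 V.
I_D = (V_DD − V_GS)/R = (7.67 − 1.91) / 7.1 = 0.812 mA.

I_D = 0.812 mA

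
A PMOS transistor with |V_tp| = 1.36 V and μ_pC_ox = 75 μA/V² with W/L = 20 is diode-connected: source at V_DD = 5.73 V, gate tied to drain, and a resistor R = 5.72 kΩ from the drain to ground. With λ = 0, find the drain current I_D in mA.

With gate tied to drain, V_SG = V_SD ≥ V_SG − |V_tp|, so the device is in saturation.
k_p = μ_pC_ox · (W/L) = 1.5 mA/V².
KCL at the drain: ½ k_p (V_SG − |V_tp|)² = (V_DD − V_SG)/R.
Let x = V_SG − 1.36. Then 4.29 x² + x − 4.37 = 0, giving x = 0.899 V (positive root), so V_SG = 2.26 V.
I_D = (V_DD − V_SG)/R = (5.73 − 2.26) / 5.72 = 0.607 mA.

I_D = 0.607 mA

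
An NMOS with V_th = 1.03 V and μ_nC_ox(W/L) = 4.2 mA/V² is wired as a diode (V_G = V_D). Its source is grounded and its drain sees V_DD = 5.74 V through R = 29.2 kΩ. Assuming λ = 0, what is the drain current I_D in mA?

I_D = 0.152 mA

With gate tied to drain, V_GS = V_DS ≥ V_GS − V_th, so the device is in saturation.
KCL at the drain: ½ k_n (V_GS − V_th)² = (V_DD − V_GS)/R.
Let x = V_GS − 1.03. Then 61.3 x² + x − 4.71 = 0, giving x = 0.269 V (positive root), so V_GS = 1.3 V.
I_D = (V_DD − V_GS)/R = (5.74 − 1.3) / 29.2 = 0.152 mA.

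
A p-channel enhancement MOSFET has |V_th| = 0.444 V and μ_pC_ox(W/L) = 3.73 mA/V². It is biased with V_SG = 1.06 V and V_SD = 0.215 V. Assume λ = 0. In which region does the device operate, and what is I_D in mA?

V_ov = V_SG − |V_th| = 1.06 − 0.444 = 0.616 V.
Since V_SD = 0.215 V < V_ov = 0.616 V, the device is in the triode region.
I_D = k_p [V_ov · V_SD − ½ V_SD²] = 3.73 × [0.616 × 0.215 − 0.5 × 0.215²] = 0.408 mA.

Triode; I_D = 0.408 mA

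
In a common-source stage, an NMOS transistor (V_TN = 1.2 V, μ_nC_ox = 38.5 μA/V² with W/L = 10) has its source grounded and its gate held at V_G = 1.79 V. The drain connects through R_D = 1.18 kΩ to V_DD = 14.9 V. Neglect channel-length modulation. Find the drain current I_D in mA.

I_D = 0.0670 mA

V_GS = V_G = 1.79 V, so V_ov = 1.79 − 1.2 = 0.59 V.
k_n = μ_nC_ox · (W/L) = 0.385 mA/V².
Assume saturation: I_D = ½ k_n V_ov² = 0.5 × 0.385 × 0.59² = 0.067 mA, giving V_DS = V_DD − I_D R_D = 14.9 − 0.067 × 1.18 = 14.8 V.
V_DS = 14.8 V ≥ V_ov = 0.59 V, confirming saturation.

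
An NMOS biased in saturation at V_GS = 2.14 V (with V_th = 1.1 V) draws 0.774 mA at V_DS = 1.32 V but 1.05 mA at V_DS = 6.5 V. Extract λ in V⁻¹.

λ = 0.0757 V⁻¹

With V_GS fixed, I_D ∝ (1 + λ V_DS) in saturation, so I_D2/I_D1 = (1 + λ V_DS2)/(1 + λ V_DS1).
1.05/0.774 = 1.357 = (1 + 6.5 λ)/(1 + 1.32 λ).
Solving: λ (I_D1 V_DS2 − I_D2 V_DS1) = I_D2 − I_D1, so λ = (1.05 − 0.774) / (0.774 × 6.5 − 1.05 × 1.32) = 0.276 / 3.65 = 0.0757 V⁻¹.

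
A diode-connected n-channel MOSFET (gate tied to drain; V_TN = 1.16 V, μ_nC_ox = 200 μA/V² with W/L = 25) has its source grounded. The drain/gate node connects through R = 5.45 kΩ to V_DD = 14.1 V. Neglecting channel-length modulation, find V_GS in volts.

With gate tied to drain, V_GS = V_DS ≥ V_GS − V_TN, so the device is in saturation.
k_n = μ_nC_ox · (W/L) = 5 mA/V².
KCL at the drain: ½ k_n (V_GS − V_TN)² = (V_DD − V_GS)/R.
Let x = V_GS − 1.16. Then 13.6 x² + x − 12.94 = 0, giving x = 0.939 V (positive root), so V_GS = 2.1 V.
I_D = (V_DD − V_GS)/R = (14.1 − 2.1) / 5.45 = 2.2 mA.

V_GS = 2.10 V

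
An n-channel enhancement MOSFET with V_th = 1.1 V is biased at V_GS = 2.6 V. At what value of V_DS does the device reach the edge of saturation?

The boundary between triode and saturation is V_DS = V_GS − V_th = V_ov.
V_ov = 2.6 − 1.1 = 1.5 V.

V_DS,sat = 1.50 V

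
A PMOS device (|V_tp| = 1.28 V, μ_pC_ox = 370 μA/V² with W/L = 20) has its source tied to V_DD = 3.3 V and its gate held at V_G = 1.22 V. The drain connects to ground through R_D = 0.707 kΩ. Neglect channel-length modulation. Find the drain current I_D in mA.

V_SG = V_DD − V_G = 3.3 − 1.22 = 2.08 V, so V_ov = 2.08 − 1.28 = 0.8 V.
k_p = μ_pC_ox · (W/L) = 7.4 mA/V².
Assume saturation: I_D = ½ k_p V_ov² = 0.5 × 7.4 × 0.8² = 2.37 mA, giving V_SD = V_DD − I_D R_D = 3.3 − 2.37 × 0.707 = 1.63 V.
V_SD = 1.63 V ≥ V_ov = 0.8 V, confirming saturation.

I_D = 2.37 mA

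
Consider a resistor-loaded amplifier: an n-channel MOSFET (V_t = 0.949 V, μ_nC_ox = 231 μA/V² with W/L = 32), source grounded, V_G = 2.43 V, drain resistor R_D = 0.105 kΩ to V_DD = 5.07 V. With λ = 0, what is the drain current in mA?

V_GS = V_G = 2.43 V, so V_ov = 2.43 − 0.949 = 1.48 V.
k_n = μ_nC_ox · (W/L) = 7.392 mA/V².
Assume saturation: I_D = ½ k_n V_ov² = 0.5 × 7.392 × 1.48² = 8.11 mA, giving V_DS = V_DD − I_D R_D = 5.07 − 8.11 × 0.105 = 4.22 V.
V_DS = 4.22 V ≥ V_ov = 1.48 V, confirming saturation.

I_D = 8.11 mA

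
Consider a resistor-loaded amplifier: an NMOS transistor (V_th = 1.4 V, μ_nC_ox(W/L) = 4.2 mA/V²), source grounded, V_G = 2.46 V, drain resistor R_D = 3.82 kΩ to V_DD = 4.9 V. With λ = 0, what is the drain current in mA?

I_D = 1.20 mA

V_GS = V_G = 2.46 V, so V_ov = 2.46 − 1.4 = 1.06 V.
Assume saturation: I_D = ½ k_n V_ov² = 0.5 × 4.2 × 1.06² = 2.36 mA, giving V_DS = V_DD − I_D R_D = 4.9 − 2.36 × 3.82 = -4.11 V.
But -4.11 V < V_ov = 1.06 V, so the device is actually in triode.
In triode I_D = k_n[V_ov V_DS − ½ V_DS²] and I_D = (V_DD − V_DS)/R_D. Equating: 8.02 V_DS² − 18.01 V_DS + 4.9 = 0, giving V_DS = 0.317 V (the root below V_ov).
I_D = (4.9 − 0.317) / 3.82 = 1.2 mA.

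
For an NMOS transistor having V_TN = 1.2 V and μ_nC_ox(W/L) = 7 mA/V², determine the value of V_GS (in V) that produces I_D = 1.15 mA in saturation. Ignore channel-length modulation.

V_GS = 1.77 V

In saturation I_D = ½ k_n (V_GS − V_TN)², so V_GS − V_TN = √(2 I_D / k_n) = √(2 × 1.15 / 7) = 0.573 V.
V_GS = 1.2 + 0.573 = 1.77 V.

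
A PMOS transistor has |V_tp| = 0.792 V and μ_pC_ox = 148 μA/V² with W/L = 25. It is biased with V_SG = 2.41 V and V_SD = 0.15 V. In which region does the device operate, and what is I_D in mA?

k_p = μ_pC_ox · (W/L) = 3.7 mA/V².
V_ov = V_SG − |V_tp| = 2.41 − 0.792 = 1.62 V.
Since V_SD = 0.15 V < V_ov = 1.62 V, the device is in the triode region.
I_D = k_p [V_ov · V_SD − ½ V_SD²] = 3.7 × [1.62 × 0.15 − 0.5 × 0.15²] = 0.856 mA.

Triode; I_D = 0.856 mA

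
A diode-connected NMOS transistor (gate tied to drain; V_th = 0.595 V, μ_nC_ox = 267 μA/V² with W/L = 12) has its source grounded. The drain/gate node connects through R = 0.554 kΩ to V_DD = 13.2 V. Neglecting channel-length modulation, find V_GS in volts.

With gate tied to drain, V_GS = V_DS ≥ V_GS − V_th, so the device is in saturation.
k_n = μ_nC_ox · (W/L) = 3.204 mA/V².
KCL at the drain: ½ k_n (V_GS − V_th)² = (V_DD − V_GS)/R.
Let x = V_GS − 0.595. Then 0.888 x² + x − 12.6 = 0, giving x = 3.25 V (positive root), so V_GS = 3.84 V.
I_D = (V_DD − V_GS)/R = (13.2 − 3.84) / 0.554 = 16.9 mA.

V_GS = 3.84 V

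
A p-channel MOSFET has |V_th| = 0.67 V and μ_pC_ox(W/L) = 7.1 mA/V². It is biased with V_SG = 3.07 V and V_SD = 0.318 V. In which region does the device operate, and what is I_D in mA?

Triode; I_D = 5.06 mA

V_ov = V_SG − |V_th| = 3.07 − 0.67 = 2.4 V.
Since V_SD = 0.318 V < V_ov = 2.4 V, the device is in the triode region.
I_D = k_p [V_ov · V_SD − ½ V_SD²] = 7.1 × [2.4 × 0.318 − 0.5 × 0.318²] = 5.06 mA.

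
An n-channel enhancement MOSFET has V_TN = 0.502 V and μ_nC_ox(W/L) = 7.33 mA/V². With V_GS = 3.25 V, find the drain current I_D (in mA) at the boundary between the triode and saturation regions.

I_D = 27.7 mA

At the boundary V_DS = V_ov = V_GS − V_TN = 3.25 − 0.502 = 2.75 V.
I_D = ½ k_n V_ov² = 0.5 × 7.33 × 2.75² = 27.7 mA.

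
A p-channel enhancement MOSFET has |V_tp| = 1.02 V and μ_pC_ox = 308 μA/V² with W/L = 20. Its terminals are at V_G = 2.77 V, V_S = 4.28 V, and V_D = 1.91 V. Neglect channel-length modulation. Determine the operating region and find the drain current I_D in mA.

Saturation; I_D = 0.740 mA

V_SG = V_S − V_G = 4.28 − 2.77 = 1.51 V; V_SD = V_S − V_D = 4.28 − 1.91 = 2.37 V.
k_p = μ_pC_ox · (W/L) = 6.16 mA/V².
V_ov = V_SG − |V_tp| = 1.51 − 1.02 = 0.49 V.
Since V_SD = 2.37 V ≥ V_ov = 0.49 V, the device is in saturation.
I_D = ½ k_p V_ov² = 0.5 × 6.16 × 0.49² = 0.74 mA.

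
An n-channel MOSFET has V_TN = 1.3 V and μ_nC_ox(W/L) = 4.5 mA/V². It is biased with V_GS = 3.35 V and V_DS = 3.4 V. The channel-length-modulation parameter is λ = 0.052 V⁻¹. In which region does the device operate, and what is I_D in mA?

Saturation; I_D = 11.1 mA

V_ov = V_GS − V_TN = 3.35 − 1.3 = 2.05 V.
Since V_DS = 3.4 V ≥ V_ov = 2.05 V, the device is in saturation.
I_D = ½ k_n V_ov² (1 + λ V_DS) = 0.5 × 4.5 × 2.05² × (1 + 0.052 × 3.4) = 11.1 mA.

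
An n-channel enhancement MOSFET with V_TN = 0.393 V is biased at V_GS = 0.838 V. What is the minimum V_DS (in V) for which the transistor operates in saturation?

The boundary between triode and saturation is V_DS = V_GS − V_TN = V_ov.
V_ov = 0.838 − 0.393 = 0.445 V.

V_DS,sat = 0.445 V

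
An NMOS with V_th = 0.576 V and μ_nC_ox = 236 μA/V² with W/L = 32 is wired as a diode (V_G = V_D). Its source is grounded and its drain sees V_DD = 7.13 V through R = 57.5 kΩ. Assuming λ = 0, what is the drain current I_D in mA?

With gate tied to drain, V_GS = V_DS ≥ V_GS − V_th, so the device is in saturation.
k_n = μ_nC_ox · (W/L) = 7.552 mA/V².
KCL at the drain: ½ k_n (V_GS − V_th)² = (V_DD − V_GS)/R.
Let x = V_GS − 0.576. Then 217 x² + x − 6.554 = 0, giving x = 0.171 V (positive root), so V_GS = 0.747 V.
I_D = (V_DD − V_GS)/R = (7.13 − 0.747) / 57.5 = 0.111 mA.

I_D = 0.111 mA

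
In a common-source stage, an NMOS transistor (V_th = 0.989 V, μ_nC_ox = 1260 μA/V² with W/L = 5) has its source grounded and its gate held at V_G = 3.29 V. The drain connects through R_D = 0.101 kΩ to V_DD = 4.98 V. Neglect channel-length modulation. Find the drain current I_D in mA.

I_D = 16.7 mA

V_GS = V_G = 3.29 V, so V_ov = 3.29 − 0.989 = 2.3 V.
k_n = μ_nC_ox · (W/L) = 6.3 mA/V².
Assume saturation: I_D = ½ k_n V_ov² = 0.5 × 6.3 × 2.3² = 16.7 mA, giving V_DS = V_DD − I_D R_D = 4.98 − 16.7 × 0.101 = 3.3 V.
V_DS = 3.3 V ≥ V_ov = 2.3 V, confirming saturation.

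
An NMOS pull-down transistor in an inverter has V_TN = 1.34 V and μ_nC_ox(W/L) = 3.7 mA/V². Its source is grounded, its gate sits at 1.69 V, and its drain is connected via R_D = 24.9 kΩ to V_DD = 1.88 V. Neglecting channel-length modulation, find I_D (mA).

I_D = 0.0730 mA

V_GS = V_G = 1.69 V, so V_ov = 1.69 − 1.34 = 0.35 V.
Assume saturation: I_D = ½ k_n V_ov² = 0.5 × 3.7 × 0.35² = 0.227 mA, giving V_DS = V_DD − I_D R_D = 1.88 − 0.227 × 24.9 = -3.76 V.
But -3.76 V < V_ov = 0.35 V, so the device is actually in triode.
In triode I_D = k_n[V_ov V_DS − ½ V_DS²] and I_D = (V_DD − V_DS)/R_D. Equating: 46.1 V_DS² − 33.25 V_DS + 1.88 = 0, giving V_DS = 0.0618 V (the root below V_ov).
I_D = (1.88 − 0.0618) / 24.9 = 0.073 mA.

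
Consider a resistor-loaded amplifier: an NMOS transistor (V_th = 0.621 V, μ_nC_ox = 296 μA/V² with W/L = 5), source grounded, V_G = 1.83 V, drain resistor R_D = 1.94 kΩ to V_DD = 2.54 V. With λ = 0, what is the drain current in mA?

I_D = 0.924 mA

V_GS = V_G = 1.83 V, so V_ov = 1.83 − 0.621 = 1.21 V.
k_n = μ_nC_ox · (W/L) = 1.48 mA/V².
Assume saturation: I_D = ½ k_n V_ov² = 0.5 × 1.48 × 1.21² = 1.08 mA, giving V_DS = V_DD − I_D R_D = 2.54 − 1.08 × 1.94 = 0.442 V.
But 0.442 V < V_ov = 1.21 V, so the device is actually in triode.
In triode I_D = k_n[V_ov V_DS − ½ V_DS²] and I_D = (V_DD − V_DS)/R_D. Equating: 1.44 V_DS² − 4.471 V_DS + 2.54 = 0, giving V_DS = 0.747 V (the root below V_ov).
I_D = (2.54 − 0.747) / 1.94 = 0.924 mA.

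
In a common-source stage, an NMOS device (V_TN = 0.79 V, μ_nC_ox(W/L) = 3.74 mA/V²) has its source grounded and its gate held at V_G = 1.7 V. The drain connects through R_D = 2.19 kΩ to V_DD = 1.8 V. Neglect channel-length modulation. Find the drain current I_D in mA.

I_D = 0.712 mA

V_GS = V_G = 1.7 V, so V_ov = 1.7 − 0.79 = 0.91 V.
Assume saturation: I_D = ½ k_n V_ov² = 0.5 × 3.74 × 0.91² = 1.55 mA, giving V_DS = V_DD − I_D R_D = 1.8 − 1.55 × 2.19 = -1.59 V.
But -1.59 V < V_ov = 0.91 V, so the device is actually in triode.
In triode I_D = k_n[V_ov V_DS − ½ V_DS²] and I_D = (V_DD − V_DS)/R_D. Equating: 4.1 V_DS² − 8.453 V_DS + 1.8 = 0, giving V_DS = 0.241 V (the root below V_ov).
I_D = (1.8 − 0.241) / 2.19 = 0.712 mA.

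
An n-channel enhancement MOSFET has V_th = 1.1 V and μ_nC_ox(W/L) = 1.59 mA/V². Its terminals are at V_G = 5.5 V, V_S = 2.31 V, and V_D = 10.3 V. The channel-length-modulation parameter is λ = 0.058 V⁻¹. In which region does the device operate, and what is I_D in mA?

Saturation; I_D = 5.08 mA

V_GS = V_G − V_S = 5.5 − 2.31 = 3.19 V; V_DS = V_D − V_S = 10.3 − 2.31 = 7.99 V.
V_ov = V_GS − V_th = 3.19 − 1.1 = 2.09 V.
Since V_DS = 7.99 V ≥ V_ov = 2.09 V, the device is in saturation.
I_D = ½ k_n V_ov² (1 + λ V_DS) = 0.5 × 1.59 × 2.09² × (1 + 0.058 × 7.99) = 5.08 mA.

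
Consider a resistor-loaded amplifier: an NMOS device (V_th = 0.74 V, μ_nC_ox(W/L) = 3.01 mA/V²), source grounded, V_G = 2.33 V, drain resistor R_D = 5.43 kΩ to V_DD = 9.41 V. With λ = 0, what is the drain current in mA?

I_D = 1.66 mA

V_GS = V_G = 2.33 V, so V_ov = 2.33 − 0.74 = 1.59 V.
Assume saturation: I_D = ½ k_n V_ov² = 0.5 × 3.01 × 1.59² = 3.8 mA, giving V_DS = V_DD − I_D R_D = 9.41 − 3.8 × 5.43 = -11.3 V.
But -11.3 V < V_ov = 1.59 V, so the device is actually in triode.
In triode I_D = k_n[V_ov V_DS − ½ V_DS²] and I_D = (V_DD − V_DS)/R_D. Equating: 8.17 V_DS² − 26.99 V_DS + 9.41 = 0, giving V_DS = 0.396 V (the root below V_ov).
I_D = (9.41 − 0.396) / 5.43 = 1.66 mA.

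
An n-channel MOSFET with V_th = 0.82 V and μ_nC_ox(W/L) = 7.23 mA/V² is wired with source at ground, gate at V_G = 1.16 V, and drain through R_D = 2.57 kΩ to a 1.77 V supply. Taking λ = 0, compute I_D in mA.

I_D = 0.418 mA

V_GS = V_G = 1.16 V, so V_ov = 1.16 − 0.82 = 0.34 V.
Assume saturation: I_D = ½ k_n V_ov² = 0.5 × 7.23 × 0.34² = 0.418 mA, giving V_DS = V_DD − I_D R_D = 1.77 − 0.418 × 2.57 = 0.696 V.
V_DS = 0.696 V ≥ V_ov = 0.34 V, confirming saturation.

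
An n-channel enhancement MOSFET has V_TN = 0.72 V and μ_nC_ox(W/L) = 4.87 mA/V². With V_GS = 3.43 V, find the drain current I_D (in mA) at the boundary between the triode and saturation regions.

I_D = 17.9 mA

At the boundary V_DS = V_ov = V_GS − V_TN = 3.43 − 0.72 = 2.71 V.
I_D = ½ k_n V_ov² = 0.5 × 4.87 × 2.71² = 17.9 mA.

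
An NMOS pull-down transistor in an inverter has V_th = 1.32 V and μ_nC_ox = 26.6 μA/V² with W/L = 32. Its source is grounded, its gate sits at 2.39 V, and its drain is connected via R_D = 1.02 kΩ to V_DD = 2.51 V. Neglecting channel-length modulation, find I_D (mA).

I_D = 0.487 mA

V_GS = V_G = 2.39 V, so V_ov = 2.39 − 1.32 = 1.07 V.
k_n = μ_nC_ox · (W/L) = 0.8512 mA/V².
Assume saturation: I_D = ½ k_n V_ov² = 0.5 × 0.8512 × 1.07² = 0.487 mA, giving V_DS = V_DD − I_D R_D = 2.51 − 0.487 × 1.02 = 2.01 V.
V_DS = 2.01 V ≥ V_ov = 1.07 V, confirming saturation.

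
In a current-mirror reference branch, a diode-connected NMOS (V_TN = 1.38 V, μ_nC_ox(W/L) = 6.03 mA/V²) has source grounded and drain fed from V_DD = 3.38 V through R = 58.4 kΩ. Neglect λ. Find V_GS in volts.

V_GS = 1.48 V

With gate tied to drain, V_GS = V_DS ≥ V_GS − V_TN, so the device is in saturation.
KCL at the drain: ½ k_n (V_GS − V_TN)² = (V_DD − V_GS)/R.
Let x = V_GS − 1.38. Then 176 x² + x − 2 = 0, giving x = 0.104 V (positive root), so V_GS = 1.48 V.
I_D = (V_DD − V_GS)/R = (3.38 − 1.48) / 58.4 = 0.0325 mA.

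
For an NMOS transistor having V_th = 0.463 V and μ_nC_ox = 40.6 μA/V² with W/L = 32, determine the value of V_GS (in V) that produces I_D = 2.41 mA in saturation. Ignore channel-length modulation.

k_n = μ_nC_ox · (W/L) = 1.299 mA/V².
In saturation I_D = ½ k_n (V_GS − V_th)², so V_GS − V_th = √(2 I_D / k_n) = √(2 × 2.41 / 1.299) = 1.93 V.
V_GS = 0.463 + 1.93 = 2.39 V.

V_GS = 2.39 V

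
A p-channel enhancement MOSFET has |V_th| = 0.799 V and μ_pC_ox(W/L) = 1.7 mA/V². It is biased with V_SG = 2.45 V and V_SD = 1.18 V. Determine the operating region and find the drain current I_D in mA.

Triode; I_D = 2.13 mA

V_ov = V_SG − |V_th| = 2.45 − 0.799 = 1.65 V.
Since V_SD = 1.18 V < V_ov = 1.65 V, the device is in the triode region.
I_D = k_p [V_ov · V_SD − ½ V_SD²] = 1.7 × [1.65 × 1.18 − 0.5 × 1.18²] = 2.13 mA.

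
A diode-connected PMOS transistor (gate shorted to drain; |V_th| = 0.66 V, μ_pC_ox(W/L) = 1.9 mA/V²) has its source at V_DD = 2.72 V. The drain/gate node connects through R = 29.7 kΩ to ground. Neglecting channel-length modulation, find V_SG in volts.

V_SG = 0.913 V

With gate tied to drain, V_SG = V_SD ≥ V_SG − |V_th|, so the device is in saturation.
KCL at the drain: ½ k_p (V_SG − |V_th|)² = (V_DD − V_SG)/R.
Let x = V_SG − 0.66. Then 28.2 x² + x − 2.06 = 0, giving x = 0.253 V (positive root), so V_SG = 0.913 V.
I_D = (V_DD − V_SG)/R = (2.72 − 0.913) / 29.7 = 0.0608 mA.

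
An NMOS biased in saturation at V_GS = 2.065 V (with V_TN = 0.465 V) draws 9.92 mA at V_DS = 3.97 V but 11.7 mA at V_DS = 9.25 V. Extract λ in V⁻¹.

With V_GS fixed, I_D ∝ (1 + λ V_DS) in saturation, so I_D2/I_D1 = (1 + λ V_DS2)/(1 + λ V_DS1).
11.7/9.92 = 1.179 = (1 + 9.25 λ)/(1 + 3.97 λ).
Solving: λ (I_D1 V_DS2 − I_D2 V_DS1) = I_D2 − I_D1, so λ = (11.7 − 9.92) / (9.92 × 9.25 − 11.7 × 3.97) = 1.78 / 45.3 = 0.0393 V⁻¹.

λ = 0.0393 V⁻¹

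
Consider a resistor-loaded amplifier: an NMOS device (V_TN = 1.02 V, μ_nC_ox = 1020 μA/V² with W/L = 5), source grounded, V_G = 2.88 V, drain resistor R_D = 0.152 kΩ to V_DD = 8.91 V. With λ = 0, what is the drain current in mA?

I_D = 8.82 mA

V_GS = V_G = 2.88 V, so V_ov = 2.88 − 1.02 = 1.86 V.
k_n = μ_nC_ox · (W/L) = 5.1 mA/V².
Assume saturation: I_D = ½ k_n V_ov² = 0.5 × 5.1 × 1.86² = 8.82 mA, giving V_DS = V_DD − I_D R_D = 8.91 − 8.82 × 0.152 = 7.57 V.
V_DS = 7.57 V ≥ V_ov = 1.86 V, confirming saturation.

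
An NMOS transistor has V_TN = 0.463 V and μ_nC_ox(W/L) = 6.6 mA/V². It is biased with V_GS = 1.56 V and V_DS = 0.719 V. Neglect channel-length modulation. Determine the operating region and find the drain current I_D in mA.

V_ov = V_GS − V_TN = 1.56 − 0.463 = 1.1 V.
Since V_DS = 0.719 V < V_ov = 1.1 V, the device is in the triode region.
I_D = k_n [V_ov · V_DS − ½ V_DS²] = 6.6 × [1.1 × 0.719 − 0.5 × 0.719²] = 3.5 mA.

Triode; I_D = 3.50 mA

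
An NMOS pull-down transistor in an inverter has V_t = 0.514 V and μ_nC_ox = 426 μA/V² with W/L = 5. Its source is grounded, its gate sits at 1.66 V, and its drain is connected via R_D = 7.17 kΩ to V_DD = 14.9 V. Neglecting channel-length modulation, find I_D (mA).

V_GS = V_G = 1.66 V, so V_ov = 1.66 − 0.514 = 1.15 V.
k_n = μ_nC_ox · (W/L) = 2.13 mA/V².
Assume saturation: I_D = ½ k_n V_ov² = 0.5 × 2.13 × 1.15² = 1.4 mA, giving V_DS = V_DD − I_D R_D = 14.9 − 1.4 × 7.17 = 4.87 V.
V_DS = 4.87 V ≥ V_ov = 1.15 V, confirming saturation.

I_D = 1.40 mA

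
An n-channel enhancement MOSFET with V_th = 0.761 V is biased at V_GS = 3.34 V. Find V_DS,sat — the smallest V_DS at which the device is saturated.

The boundary between triode and saturation is V_DS = V_GS − V_th = V_ov.
V_ov = 3.34 − 0.761 = 2.58 V.

V_DS,sat = 2.58 V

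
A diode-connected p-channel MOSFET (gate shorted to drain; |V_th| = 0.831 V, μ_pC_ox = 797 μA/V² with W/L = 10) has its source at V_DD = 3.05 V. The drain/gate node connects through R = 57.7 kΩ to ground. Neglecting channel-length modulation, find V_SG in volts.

With gate tied to drain, V_SG = V_SD ≥ V_SG − |V_th|, so the device is in saturation.
k_p = μ_pC_ox · (W/L) = 7.97 mA/V².
KCL at the drain: ½ k_p (V_SG − |V_th|)² = (V_DD − V_SG)/R.
Let x = V_SG − 0.831. Then 230 x² + x − 2.219 = 0, giving x = 0.0961 V (positive root), so V_SG = 0.927 V.
I_D = (V_DD − V_SG)/R = (3.05 − 0.927) / 57.7 = 0.0368 mA.

V_SG = 0.927 V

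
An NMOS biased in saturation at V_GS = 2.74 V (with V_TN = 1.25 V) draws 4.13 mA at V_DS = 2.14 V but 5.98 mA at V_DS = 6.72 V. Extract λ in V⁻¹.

λ = 0.124 V⁻¹

With V_GS fixed, I_D ∝ (1 + λ V_DS) in saturation, so I_D2/I_D1 = (1 + λ V_DS2)/(1 + λ V_DS1).
5.98/4.13 = 1.448 = (1 + 6.72 λ)/(1 + 2.14 λ).
Solving: λ (I_D1 V_DS2 − I_D2 V_DS1) = I_D2 − I_D1, so λ = (5.98 − 4.13) / (4.13 × 6.72 − 5.98 × 2.14) = 1.85 / 15 = 0.124 V⁻¹.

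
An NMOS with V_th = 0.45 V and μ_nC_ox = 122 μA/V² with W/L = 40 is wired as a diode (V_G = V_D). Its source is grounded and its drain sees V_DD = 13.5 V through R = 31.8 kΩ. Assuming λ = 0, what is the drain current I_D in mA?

I_D = 0.398 mA

With gate tied to drain, V_GS = V_DS ≥ V_GS − V_th, so the device is in saturation.
k_n = μ_nC_ox · (W/L) = 4.88 mA/V².
KCL at the drain: ½ k_n (V_GS − V_th)² = (V_DD − V_GS)/R.
Let x = V_GS − 0.45. Then 77.6 x² + x − 13.05 = 0, giving x = 0.404 V (positive root), so V_GS = 0.854 V.
I_D = (V_DD − V_GS)/R = (13.5 − 0.854) / 31.8 = 0.398 mA.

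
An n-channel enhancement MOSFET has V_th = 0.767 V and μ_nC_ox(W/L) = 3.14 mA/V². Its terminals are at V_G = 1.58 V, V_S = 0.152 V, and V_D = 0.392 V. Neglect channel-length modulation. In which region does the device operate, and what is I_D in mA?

Triode; I_D = 0.408 mA

V_GS = V_G − V_S = 1.58 − 0.152 = 1.43 V; V_DS = V_D − V_S = 0.392 − 0.152 = 0.24 V.
V_ov = V_GS − V_th = 1.43 − 0.767 = 0.661 V.
Since V_DS = 0.24 V < V_ov = 0.661 V, the device is in the triode region.
I_D = k_n [V_ov · V_DS − ½ V_DS²] = 3.14 × [0.661 × 0.24 − 0.5 × 0.24²] = 0.408 mA.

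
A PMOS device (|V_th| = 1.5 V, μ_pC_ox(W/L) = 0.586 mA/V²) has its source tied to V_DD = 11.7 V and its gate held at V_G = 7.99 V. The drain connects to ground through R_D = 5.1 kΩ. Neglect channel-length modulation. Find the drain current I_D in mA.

V_SG = V_DD − V_G = 11.7 − 7.99 = 3.71 V, so V_ov = 3.71 − 1.5 = 2.21 V.
Assume saturation: I_D = ½ k_p V_ov² = 0.5 × 0.586 × 2.21² = 1.43 mA, giving V_SD = V_DD − I_D R_D = 11.7 − 1.43 × 5.1 = 4.4 V.
V_SD = 4.4 V ≥ V_ov = 2.21 V, confirming saturation.

I_D = 1.43 mA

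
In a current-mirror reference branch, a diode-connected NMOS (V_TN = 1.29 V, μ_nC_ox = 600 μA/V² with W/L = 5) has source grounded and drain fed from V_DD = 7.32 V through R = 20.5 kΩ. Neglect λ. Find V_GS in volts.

With gate tied to drain, V_GS = V_DS ≥ V_GS − V_TN, so the device is in saturation.
k_n = μ_nC_ox · (W/L) = 3 mA/V².
KCL at the drain: ½ k_n (V_GS − V_TN)² = (V_DD − V_GS)/R.
Let x = V_GS − 1.29. Then 30.8 x² + x − 6.03 = 0, giving x = 0.427 V (positive root), so V_GS = 1.72 V.
I_D = (V_DD − V_GS)/R = (7.32 − 1.72) / 20.5 = 0.273 mA.

V_GS = 1.72 V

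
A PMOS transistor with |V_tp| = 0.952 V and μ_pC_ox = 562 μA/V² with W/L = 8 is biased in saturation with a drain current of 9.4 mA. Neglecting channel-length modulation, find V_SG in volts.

V_SG = 3.00 V

k_p = μ_pC_ox · (W/L) = 4.496 mA/V².
In saturation I_D = ½ k_p (V_SG − |V_tp|)², so V_SG − |V_tp| = √(2 I_D / k_p) = √(2 × 9.4 / 4.496) = 2.04 V.
V_SG = 0.952 + 2.04 = 3 V.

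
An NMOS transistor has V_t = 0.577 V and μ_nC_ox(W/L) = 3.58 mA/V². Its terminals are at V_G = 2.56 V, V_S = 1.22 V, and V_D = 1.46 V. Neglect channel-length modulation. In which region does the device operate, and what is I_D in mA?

Triode; I_D = 0.552 mA

V_GS = V_G − V_S = 2.56 − 1.22 = 1.34 V; V_DS = V_D − V_S = 1.46 − 1.22 = 0.24 V.
V_ov = V_GS − V_t = 1.34 − 0.577 = 0.763 V.
Since V_DS = 0.24 V < V_ov = 0.763 V, the device is in the triode region.
I_D = k_n [V_ov · V_DS − ½ V_DS²] = 3.58 × [0.763 × 0.24 − 0.5 × 0.24²] = 0.552 mA.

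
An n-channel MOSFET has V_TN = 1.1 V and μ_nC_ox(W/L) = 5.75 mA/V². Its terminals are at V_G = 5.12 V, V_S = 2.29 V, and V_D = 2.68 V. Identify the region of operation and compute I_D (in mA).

V_GS = V_G − V_S = 5.12 − 2.29 = 2.83 V; V_DS = V_D − V_S = 2.68 − 2.29 = 0.39 V.
V_ov = V_GS − V_TN = 2.83 − 1.1 = 1.73 V.
Since V_DS = 0.39 V < V_ov = 1.73 V, the device is in the triode region.
I_D = k_n [V_ov · V_DS − ½ V_DS²] = 5.75 × [1.73 × 0.39 − 0.5 × 0.39²] = 3.44 mA.

Triode; I_D = 3.44 mA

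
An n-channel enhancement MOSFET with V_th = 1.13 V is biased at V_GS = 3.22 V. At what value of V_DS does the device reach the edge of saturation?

The boundary between triode and saturation is V_DS = V_GS − V_th = V_ov.
V_ov = 3.22 − 1.13 = 2.09 V.

V_DS,sat = 2.09 V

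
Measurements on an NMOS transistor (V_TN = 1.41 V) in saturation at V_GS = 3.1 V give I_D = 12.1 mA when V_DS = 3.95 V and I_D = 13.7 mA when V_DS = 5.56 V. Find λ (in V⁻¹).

λ = 0.122 V⁻¹

With V_GS fixed, I_D ∝ (1 + λ V_DS) in saturation, so I_D2/I_D1 = (1 + λ V_DS2)/(1 + λ V_DS1).
13.7/12.1 = 1.132 = (1 + 5.56 λ)/(1 + 3.95 λ).
Solving: λ (I_D1 V_DS2 − I_D2 V_DS1) = I_D2 − I_D1, so λ = (13.7 − 12.1) / (12.1 × 5.56 − 13.7 × 3.95) = 1.6 / 13.2 = 0.122 V⁻¹.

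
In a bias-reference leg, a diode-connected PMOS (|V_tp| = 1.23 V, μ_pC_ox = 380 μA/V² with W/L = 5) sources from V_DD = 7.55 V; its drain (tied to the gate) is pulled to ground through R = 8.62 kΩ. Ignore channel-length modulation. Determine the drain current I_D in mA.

I_D = 0.638 mA

With gate tied to drain, V_SG = V_SD ≥ V_SG − |V_tp|, so the device is in saturation.
k_p = μ_pC_ox · (W/L) = 1.9 mA/V².
KCL at the drain: ½ k_p (V_SG − |V_tp|)² = (V_DD − V_SG)/R.
Let x = V_SG − 1.23. Then 8.19 x² + x − 6.32 = 0, giving x = 0.82 V (positive root), so V_SG = 2.05 V.
I_D = (V_DD − V_SG)/R = (7.55 − 2.05) / 8.62 = 0.638 mA.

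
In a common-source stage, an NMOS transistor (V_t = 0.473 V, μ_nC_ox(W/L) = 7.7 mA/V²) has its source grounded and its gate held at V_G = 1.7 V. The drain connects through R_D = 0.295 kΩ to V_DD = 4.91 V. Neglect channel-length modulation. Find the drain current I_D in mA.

I_D = 5.80 mA

V_GS = V_G = 1.7 V, so V_ov = 1.7 − 0.473 = 1.23 V.
Assume saturation: I_D = ½ k_n V_ov² = 0.5 × 7.7 × 1.23² = 5.8 mA, giving V_DS = V_DD − I_D R_D = 4.91 − 5.8 × 0.295 = 3.2 V.
V_DS = 3.2 V ≥ V_ov = 1.23 V, confirming saturation.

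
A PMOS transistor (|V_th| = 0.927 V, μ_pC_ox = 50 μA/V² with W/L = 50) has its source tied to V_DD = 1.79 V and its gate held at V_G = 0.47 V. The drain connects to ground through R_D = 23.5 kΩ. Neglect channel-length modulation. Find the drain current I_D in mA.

V_SG = V_DD − V_G = 1.79 − 0.47 = 1.32 V, so V_ov = 1.32 − 0.927 = 0.393 V.
k_p = μ_pC_ox · (W/L) = 2.5 mA/V².
Assume saturation: I_D = ½ k_p V_ov² = 0.5 × 2.5 × 0.393² = 0.193 mA, giving V_SD = V_DD − I_D R_D = 1.79 − 0.193 × 23.5 = -2.75 V.
But -2.75 V < V_ov = 0.393 V, so the device is actually in triode.
In triode I_D = k_p[V_ov V_SD − ½ V_SD²] and I_D = (V_DD − V_SD)/R_D. Equating: 29.4 V_SD² − 24.09 V_SD + 1.79 = 0, giving V_SD = 0.0826 V (the root below V_ov).
I_D = (1.79 − 0.0826) / 23.5 = 0.0727 mA.

I_D = 0.0727 mA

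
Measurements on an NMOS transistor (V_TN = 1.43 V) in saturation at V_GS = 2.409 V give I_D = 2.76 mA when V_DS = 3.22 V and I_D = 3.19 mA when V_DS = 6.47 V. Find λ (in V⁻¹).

λ = 0.0567 V⁻¹

With V_GS fixed, I_D ∝ (1 + λ V_DS) in saturation, so I_D2/I_D1 = (1 + λ V_DS2)/(1 + λ V_DS1).
3.19/2.76 = 1.156 = (1 + 6.47 λ)/(1 + 3.22 λ).
Solving: λ (I_D1 V_DS2 − I_D2 V_DS1) = I_D2 − I_D1, so λ = (3.19 − 2.76) / (2.76 × 6.47 − 3.19 × 3.22) = 0.43 / 7.59 = 0.0567 V⁻¹.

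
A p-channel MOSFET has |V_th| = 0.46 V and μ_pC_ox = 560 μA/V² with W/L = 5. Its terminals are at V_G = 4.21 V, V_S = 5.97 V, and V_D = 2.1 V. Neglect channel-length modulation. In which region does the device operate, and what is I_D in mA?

Saturation; I_D = 2.37 mA

V_SG = V_S − V_G = 5.97 − 4.21 = 1.76 V; V_SD = V_S − V_D = 5.97 − 2.1 = 3.87 V.
k_p = μ_pC_ox · (W/L) = 2.8 mA/V².
V_ov = V_SG − |V_th| = 1.76 − 0.46 = 1.3 V.
Since V_SD = 3.87 V ≥ V_ov = 1.3 V, the device is in saturation.
I_D = ½ k_p V_ov² = 0.5 × 2.8 × 1.3² = 2.37 mA.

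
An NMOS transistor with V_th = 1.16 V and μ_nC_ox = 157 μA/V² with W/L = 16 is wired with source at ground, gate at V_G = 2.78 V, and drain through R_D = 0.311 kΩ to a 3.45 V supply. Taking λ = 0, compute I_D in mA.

I_D = 3.30 mA

V_GS = V_G = 2.78 V, so V_ov = 2.78 − 1.16 = 1.62 V.
k_n = μ_nC_ox · (W/L) = 2.512 mA/V².
Assume saturation: I_D = ½ k_n V_ov² = 0.5 × 2.512 × 1.62² = 3.3 mA, giving V_DS = V_DD − I_D R_D = 3.45 − 3.3 × 0.311 = 2.42 V.
V_DS = 2.42 V ≥ V_ov = 1.62 V, confirming saturation.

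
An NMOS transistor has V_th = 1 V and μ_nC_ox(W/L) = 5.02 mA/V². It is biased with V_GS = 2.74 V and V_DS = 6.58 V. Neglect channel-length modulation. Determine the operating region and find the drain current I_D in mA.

V_ov = V_GS − V_th = 2.74 − 1 = 1.74 V.
Since V_DS = 6.58 V ≥ V_ov = 1.74 V, the device is in saturation.
I_D = ½ k_n V_ov² = 0.5 × 5.02 × 1.74² = 7.6 mA.

Saturation; I_D = 7.60 mA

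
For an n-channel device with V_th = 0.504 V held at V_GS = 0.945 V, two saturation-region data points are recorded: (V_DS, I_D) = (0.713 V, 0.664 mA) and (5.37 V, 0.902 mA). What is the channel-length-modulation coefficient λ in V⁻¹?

λ = 0.0814 V⁻¹

With V_GS fixed, I_D ∝ (1 + λ V_DS) in saturation, so I_D2/I_D1 = (1 + λ V_DS2)/(1 + λ V_DS1).
0.902/0.664 = 1.358 = (1 + 5.37 λ)/(1 + 0.713 λ).
Solving: λ (I_D1 V_DS2 − I_D2 V_DS1) = I_D2 − I_D1, so λ = (0.902 − 0.664) / (0.664 × 5.37 − 0.902 × 0.713) = 0.238 / 2.92 = 0.0814 V⁻¹.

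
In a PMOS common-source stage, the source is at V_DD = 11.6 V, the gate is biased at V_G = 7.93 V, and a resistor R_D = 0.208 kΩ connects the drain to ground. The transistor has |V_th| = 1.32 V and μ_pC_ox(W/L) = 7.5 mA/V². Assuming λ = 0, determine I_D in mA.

V_SG = V_DD − V_G = 11.6 − 7.93 = 3.67 V, so V_ov = 3.67 − 1.32 = 2.35 V.
Assume saturation: I_D = ½ k_p V_ov² = 0.5 × 7.5 × 2.35² = 20.7 mA, giving V_SD = V_DD − I_D R_D = 11.6 − 20.7 × 0.208 = 7.29 V.
V_SD = 7.29 V ≥ V_ov = 2.35 V, confirming saturation.

I_D = 20.7 mA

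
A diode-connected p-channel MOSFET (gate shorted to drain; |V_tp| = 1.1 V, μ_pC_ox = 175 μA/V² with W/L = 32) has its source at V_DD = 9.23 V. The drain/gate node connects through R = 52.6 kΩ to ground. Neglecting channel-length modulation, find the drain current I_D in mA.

I_D = 0.150 mA

With gate tied to drain, V_SG = V_SD ≥ V_SG − |V_tp|, so the device is in saturation.
k_p = μ_pC_ox · (W/L) = 5.6 mA/V².
KCL at the drain: ½ k_p (V_SG − |V_tp|)² = (V_DD − V_SG)/R.
Let x = V_SG − 1.1. Then 147 x² + x − 8.13 = 0, giving x = 0.232 V (positive root), so V_SG = 1.33 V.
I_D = (V_DD − V_SG)/R = (9.23 − 1.33) / 52.6 = 0.15 mA.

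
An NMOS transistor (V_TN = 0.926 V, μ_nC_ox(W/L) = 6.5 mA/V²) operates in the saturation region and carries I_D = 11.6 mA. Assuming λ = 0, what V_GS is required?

V_GS = 2.82 V

In saturation I_D = ½ k_n (V_GS − V_TN)², so V_GS − V_TN = √(2 I_D / k_n) = √(2 × 11.6 / 6.5) = 1.89 V.
V_GS = 0.926 + 1.89 = 2.82 V.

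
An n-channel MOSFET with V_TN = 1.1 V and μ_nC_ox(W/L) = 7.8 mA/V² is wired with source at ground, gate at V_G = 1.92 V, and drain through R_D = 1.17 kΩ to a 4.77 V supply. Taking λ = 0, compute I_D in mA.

I_D = 2.62 mA

V_GS = V_G = 1.92 V, so V_ov = 1.92 − 1.1 = 0.82 V.
Assume saturation: I_D = ½ k_n V_ov² = 0.5 × 7.8 × 0.82² = 2.62 mA, giving V_DS = V_DD − I_D R_D = 4.77 − 2.62 × 1.17 = 1.7 V.
V_DS = 1.7 V ≥ V_ov = 0.82 V, confirming saturation.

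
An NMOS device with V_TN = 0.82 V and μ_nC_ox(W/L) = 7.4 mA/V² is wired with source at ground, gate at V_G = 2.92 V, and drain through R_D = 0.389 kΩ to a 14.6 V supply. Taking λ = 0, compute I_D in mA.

V_GS = V_G = 2.92 V, so V_ov = 2.92 − 0.82 = 2.1 V.
Assume saturation: I_D = ½ k_n V_ov² = 0.5 × 7.4 × 2.1² = 16.3 mA, giving V_DS = V_DD − I_D R_D = 14.6 − 16.3 × 0.389 = 8.25 V.
V_DS = 8.25 V ≥ V_ov = 2.1 V, confirming saturation.

I_D = 16.3 mA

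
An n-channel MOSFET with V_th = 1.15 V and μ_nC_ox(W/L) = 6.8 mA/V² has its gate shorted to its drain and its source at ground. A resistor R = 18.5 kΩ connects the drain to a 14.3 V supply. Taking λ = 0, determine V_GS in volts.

V_GS = 1.60 V

With gate tied to drain, V_GS = V_DS ≥ V_GS − V_th, so the device is in saturation.
KCL at the drain: ½ k_n (V_GS − V_th)² = (V_DD − V_GS)/R.
Let x = V_GS − 1.15. Then 62.9 x² + x − 13.15 = 0, giving x = 0.449 V (positive root), so V_GS = 1.6 V.
I_D = (V_DD − V_GS)/R = (14.3 − 1.6) / 18.5 = 0.687 mA.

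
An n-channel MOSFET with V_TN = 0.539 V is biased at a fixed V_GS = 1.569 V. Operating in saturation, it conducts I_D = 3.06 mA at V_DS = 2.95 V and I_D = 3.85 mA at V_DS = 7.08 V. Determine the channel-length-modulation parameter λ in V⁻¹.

λ = 0.0766 V⁻¹

With V_GS fixed, I_D ∝ (1 + λ V_DS) in saturation, so I_D2/I_D1 = (1 + λ V_DS2)/(1 + λ V_DS1).
3.85/3.06 = 1.258 = (1 + 7.08 λ)/(1 + 2.95 λ).
Solving: λ (I_D1 V_DS2 − I_D2 V_DS1) = I_D2 − I_D1, so λ = (3.85 − 3.06) / (3.06 × 7.08 − 3.85 × 2.95) = 0.79 / 10.3 = 0.0766 V⁻¹.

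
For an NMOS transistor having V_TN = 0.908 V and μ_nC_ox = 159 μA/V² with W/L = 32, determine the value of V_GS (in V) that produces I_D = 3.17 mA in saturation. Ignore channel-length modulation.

k_n = μ_nC_ox · (W/L) = 5.088 mA/V².
In saturation I_D = ½ k_n (V_GS − V_TN)², so V_GS − V_TN = √(2 I_D / k_n) = √(2 × 3.17 / 5.088) = 1.12 V.
V_GS = 0.908 + 1.12 = 2.02 V.

V_GS = 2.02 V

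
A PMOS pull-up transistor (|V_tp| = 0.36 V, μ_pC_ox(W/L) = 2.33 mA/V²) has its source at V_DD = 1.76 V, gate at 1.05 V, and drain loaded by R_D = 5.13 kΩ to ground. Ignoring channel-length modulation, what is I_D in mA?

I_D = 0.143 mA

V_SG = V_DD − V_G = 1.76 − 1.05 = 0.71 V, so V_ov = 0.71 − 0.36 = 0.35 V.
Assume saturation: I_D = ½ k_p V_ov² = 0.5 × 2.33 × 0.35² = 0.143 mA, giving V_SD = V_DD − I_D R_D = 1.76 − 0.143 × 5.13 = 1.03 V.
V_SD = 1.03 V ≥ V_ov = 0.35 V, confirming saturation.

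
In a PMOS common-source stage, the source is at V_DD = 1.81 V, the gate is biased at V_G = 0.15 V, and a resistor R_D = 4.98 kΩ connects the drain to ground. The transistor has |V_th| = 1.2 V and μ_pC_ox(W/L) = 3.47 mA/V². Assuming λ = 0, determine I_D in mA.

V_SG = V_DD − V_G = 1.81 − 0.15 = 1.66 V, so V_ov = 1.66 − 1.2 = 0.46 V.
Assume saturation: I_D = ½ k_p V_ov² = 0.5 × 3.47 × 0.46² = 0.367 mA, giving V_SD = V_DD − I_D R_D = 1.81 − 0.367 × 4.98 = -0.0183 V.
But -0.0183 V < V_ov = 0.46 V, so the device is actually in triode.
In triode I_D = k_p[V_ov V_SD − ½ V_SD²] and I_D = (V_DD − V_SD)/R_D. Equating: 8.64 V_SD² − 8.949 V_SD + 1.81 = 0, giving V_SD = 0.276 V (the root below V_ov).
I_D = (1.81 − 0.276) / 4.98 = 0.308 mA.

I_D = 0.308 mA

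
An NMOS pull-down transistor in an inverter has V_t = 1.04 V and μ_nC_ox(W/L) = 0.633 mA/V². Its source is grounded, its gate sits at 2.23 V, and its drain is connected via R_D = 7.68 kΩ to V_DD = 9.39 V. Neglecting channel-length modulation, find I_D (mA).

I_D = 0.448 mA

V_GS = V_G = 2.23 V, so V_ov = 2.23 − 1.04 = 1.19 V.
Assume saturation: I_D = ½ k_n V_ov² = 0.5 × 0.633 × 1.19² = 0.448 mA, giving V_DS = V_DD − I_D R_D = 9.39 − 0.448 × 7.68 = 5.95 V.
V_DS = 5.95 V ≥ V_ov = 1.19 V, confirming saturation.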